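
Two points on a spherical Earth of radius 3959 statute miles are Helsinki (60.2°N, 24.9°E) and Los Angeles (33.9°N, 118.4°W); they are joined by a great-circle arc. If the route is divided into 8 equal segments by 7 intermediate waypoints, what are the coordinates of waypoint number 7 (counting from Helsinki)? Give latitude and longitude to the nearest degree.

Write both endpoints as unit vectors p₁, p₂ with components (cos φ cos λ, cos φ sin λ, sin φ).
The central angle between the endpoints is δ = arccos(p₁·p₂) ≈ 1.417 rad (81.2°).
Interpolate at f = 7/8 with slerp weights a = sin((1−f)δ)/sin δ ≈ 0.178, b = sin(fδ)/sin δ ≈ 0.957.
p = a·p₁ + b·p₂ ≈ (-0.297, -0.661, 0.688); φ = arcsin(p_z) ≈ 43.51°, λ = atan2(p_y, p_x) ≈ -114.21°.

≈ 44°N, 114°W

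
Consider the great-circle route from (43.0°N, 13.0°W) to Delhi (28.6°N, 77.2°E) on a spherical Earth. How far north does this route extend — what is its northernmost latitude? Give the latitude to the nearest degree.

The great circle lies in the plane with unit normal n̂ = (p₁ × p₂)/|p₁ × p₂|.
Here n̂_z ≈ +0.679; the vertex latitude is φ_max = arccos|n̂_z| ≈ 47.3°.

≈ 47°N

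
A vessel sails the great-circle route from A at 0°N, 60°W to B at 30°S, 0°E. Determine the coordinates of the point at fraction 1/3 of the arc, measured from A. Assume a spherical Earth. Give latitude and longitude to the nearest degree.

≈ 12°S, 42°W

The haversine formula gives a central angle δ ≈ 1.123 rad (64.3°) between the endpoints.
Interpolate at f = 1/3 with slerp weights a = sin((1−f)δ)/sin δ ≈ 0.755, b = sin(fδ)/sin δ ≈ 0.406.
p = a·p₁ + b·p₂ ≈ (0.729, -0.654, -0.203); φ = arcsin(p_z) ≈ -11.70°, λ = atan2(p_y, p_x) ≈ -41.90°.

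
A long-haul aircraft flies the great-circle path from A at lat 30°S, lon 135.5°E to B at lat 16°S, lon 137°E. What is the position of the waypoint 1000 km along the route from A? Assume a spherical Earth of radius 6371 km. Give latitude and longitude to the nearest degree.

≈ lat 21°S, lon 136°E

Write both endpoints as unit vectors p₁, p₂ with components (cos φ cos λ, cos φ sin λ, sin φ).
The central angle between the endpoints is δ = arccos(p₁·p₂) ≈ 0.246 rad (14.1°). The total great-circle distance is δ·R ≈ 0.246 × 6371 ≈ 1564 km, so the target fraction is f = 1000/1564 ≈ 0.639.
Interpolate at f ≈ 0.639 with slerp weights a = sin((1−f)δ)/sin δ ≈ 0.364, b = sin(fδ)/sin δ ≈ 0.643.
p = a·p₁ + b·p₂ ≈ (-0.677, 0.642, -0.359); φ = arcsin(p_z) ≈ -21.05°, λ = atan2(p_y, p_x) ≈ 136.49°.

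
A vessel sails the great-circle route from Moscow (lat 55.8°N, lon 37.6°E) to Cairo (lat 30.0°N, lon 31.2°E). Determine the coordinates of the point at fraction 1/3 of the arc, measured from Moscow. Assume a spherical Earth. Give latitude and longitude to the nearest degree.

≈ lat 47°N, lon 35°E

Convert each endpoint to a unit vector on the sphere (x = cos φ cos λ, y = cos φ sin λ, z = sin φ).
The central angle between the endpoints is δ = arccos(p₁·p₂) ≈ 0.457 rad (26.2°).
Interpolate at f = 1/3 with slerp weights a = sin((1−f)δ)/sin δ ≈ 0.680, b = sin(fδ)/sin δ ≈ 0.344.
p = a·p₁ + b·p₂ ≈ (0.558, 0.387, 0.734); φ = arcsin(p_z) ≈ 47.24°, λ = atan2(p_y, p_x) ≈ 34.80°.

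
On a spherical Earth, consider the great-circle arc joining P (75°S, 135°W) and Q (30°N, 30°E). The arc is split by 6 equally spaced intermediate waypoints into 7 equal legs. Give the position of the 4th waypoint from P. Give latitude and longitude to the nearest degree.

≈ (27°S, 25°E)

Write both endpoints as unit vectors p₁, p₂ with components (cos φ cos λ, cos φ sin λ, sin φ).
The central angle between the endpoints is δ = arccos(p₁·p₂) ≈ 2.345 rad (134.4°).
Interpolate at f = 4/7 with slerp weights a = sin((1−f)δ)/sin δ ≈ 1.181, b = sin(fδ)/sin δ ≈ 1.362.
p = a·p₁ + b·p₂ ≈ (0.805, 0.374, -0.460); φ = arcsin(p_z) ≈ -27.39°, λ = atan2(p_y, p_x) ≈ 24.89°.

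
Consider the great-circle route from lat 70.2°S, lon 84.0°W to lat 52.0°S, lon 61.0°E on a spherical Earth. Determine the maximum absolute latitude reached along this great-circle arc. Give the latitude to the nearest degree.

≈ 82°S

The great circle lies in the plane with unit normal n̂ = (p₁ × p₂)/|p₁ × p₂|.
Here n̂_z ≈ +0.146; the vertex latitude is φ_max = arccos|n̂_z| ≈ 81.6°.
Check via Clairaut: cos φ_max = |cos φ₁| · sin C = cos(70.2°)·sin(154.5°) ≈ 0.146, again giving ≈ 81.6°.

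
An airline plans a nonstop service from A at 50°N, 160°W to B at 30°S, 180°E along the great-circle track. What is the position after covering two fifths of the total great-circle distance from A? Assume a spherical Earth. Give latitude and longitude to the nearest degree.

≈ 18°N, 170°W

Write both endpoints as unit vectors p₁, p₂ with components (cos φ cos λ, cos φ sin λ, sin φ).
The central angle between the endpoints is δ = arccos(p₁·p₂) ≈ 1.430 rad (81.9°).
Interpolate at f = 2/5 with slerp weights a = sin((1−f)δ)/sin δ ≈ 0.764, b = sin(fδ)/sin δ ≈ 0.547.
p = a·p₁ + b·p₂ ≈ (-0.935, -0.168, 0.312); φ = arcsin(p_z) ≈ 18.18°, λ = atan2(p_y, p_x) ≈ -169.82°.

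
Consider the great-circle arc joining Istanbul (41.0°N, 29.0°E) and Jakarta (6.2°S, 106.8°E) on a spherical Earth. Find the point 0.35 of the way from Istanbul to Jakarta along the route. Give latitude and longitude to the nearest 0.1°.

≈ 29.2°N, 62.6°E

From cos δ = sin φ₁ sin φ₂ + cos φ₁ cos φ₂ cos Δλ, the central angle is δ ≈ 1.483 rad (85.0°).
Interpolate at f = 0.35 with slerp weights a = sin((1−f)δ)/sin δ ≈ 0.825, b = sin(fδ)/sin δ ≈ 0.498.
p = a·p₁ + b·p₂ ≈ (0.401, 0.776, 0.487); φ = arcsin(p_z) ≈ 29.16°, λ = atan2(p_y, p_x) ≈ 62.65°.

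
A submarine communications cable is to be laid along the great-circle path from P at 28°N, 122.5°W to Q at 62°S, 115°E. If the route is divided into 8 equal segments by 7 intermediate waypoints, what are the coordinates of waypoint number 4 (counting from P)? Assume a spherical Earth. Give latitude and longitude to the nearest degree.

≈ 29°S, 155°W

Convert each endpoint to a unit vector on the sphere (x = cos φ cos λ, y = cos φ sin λ, z = sin φ).
The central angle between the endpoints is δ = arccos(p₁·p₂) ≈ 2.262 rad (129.6°).
Interpolate at f = 4/8 with slerp weights a = sin((1−f)δ)/sin δ ≈ 1.174, b = sin(fδ)/sin δ ≈ 1.174.
p = a·p₁ + b·p₂ ≈ (-0.790, -0.375, -0.485); φ = arcsin(p_z) ≈ -29.04°, λ = atan2(p_y, p_x) ≈ -154.62°.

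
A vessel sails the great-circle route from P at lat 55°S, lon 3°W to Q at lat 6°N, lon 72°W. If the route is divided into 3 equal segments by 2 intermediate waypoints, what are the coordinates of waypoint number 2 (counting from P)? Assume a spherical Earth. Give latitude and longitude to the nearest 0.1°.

≈ lat 17.3°S, lon 56.8°W

Convert each endpoint to a unit vector on the sphere (x = cos φ cos λ, y = cos φ sin λ, z = sin φ).
The central angle between the endpoints is δ = arccos(p₁·p₂) ≈ 1.452 rad (83.2°).
Interpolate at f = 2/3 with slerp weights a = sin((1−f)δ)/sin δ ≈ 0.469, b = sin(fδ)/sin δ ≈ 0.830.
p = a·p₁ + b·p₂ ≈ (0.523, -0.799, -0.297); φ = arcsin(p_z) ≈ -17.28°, λ = atan2(p_y, p_x) ≈ -56.77°.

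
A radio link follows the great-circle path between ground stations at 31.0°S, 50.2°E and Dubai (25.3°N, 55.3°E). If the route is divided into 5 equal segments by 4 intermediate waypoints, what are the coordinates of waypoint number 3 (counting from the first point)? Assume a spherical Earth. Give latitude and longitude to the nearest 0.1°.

Convert each endpoint to a unit vector on the sphere (x = cos φ cos λ, y = cos φ sin λ, z = sin φ).
The central angle between the endpoints is δ = arccos(p₁·p₂) ≈ 0.986 rad (56.5°).
Interpolate at f = 3/5 with slerp weights a = sin((1−f)δ)/sin δ ≈ 0.461, b = sin(fδ)/sin δ ≈ 0.669.
p = a·p₁ + b·p₂ ≈ (0.597, 0.801, 0.048); φ = arcsin(p_z) ≈ 2.78°, λ = atan2(p_y, p_x) ≈ 53.29°.

≈ 2.8°N, 53.3°E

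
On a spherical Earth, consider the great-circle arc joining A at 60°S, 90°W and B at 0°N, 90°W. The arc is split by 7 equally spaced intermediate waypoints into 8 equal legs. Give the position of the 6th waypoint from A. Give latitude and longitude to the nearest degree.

Convert each endpoint to a unit vector on the sphere (x = cos φ cos λ, y = cos φ sin λ, z = sin φ).
The central angle between the endpoints is δ = arccos(p₁·p₂) ≈ 1.047 rad (60.0°).
Interpolate at f = 6/8 with slerp weights a = sin((1−f)δ)/sin δ ≈ 0.299, b = sin(fδ)/sin δ ≈ 0.816.
p = a·p₁ + b·p₂ ≈ (0.000, -0.966, -0.259); φ = arcsin(p_z) ≈ -15.00°, λ = atan2(p_y, p_x) ≈ -90.00°.

≈ 15°S, 90°W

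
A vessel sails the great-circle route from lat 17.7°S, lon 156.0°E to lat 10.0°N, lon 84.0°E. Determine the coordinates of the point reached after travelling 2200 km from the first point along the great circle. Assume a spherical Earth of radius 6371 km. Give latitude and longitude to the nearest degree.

≈ lat 12°S, lon 137°E

Write both endpoints as unit vectors p₁, p₂ with components (cos φ cos λ, cos φ sin λ, sin φ).
The central angle between the endpoints is δ = arccos(p₁·p₂) ≈ 1.331 rad (76.3°). The total great-circle distance is δ·R ≈ 1.331 × 6371 ≈ 8482 km, so the target fraction is f = 2200/8482 ≈ 0.259.
Interpolate at f ≈ 0.259 with slerp weights a = sin((1−f)δ)/sin δ ≈ 0.858, b = sin(fδ)/sin δ ≈ 0.348.
p = a·p₁ + b·p₂ ≈ (-0.711, 0.674, -0.200); φ = arcsin(p_z) ≈ -11.56°, λ = atan2(p_y, p_x) ≈ 136.54°.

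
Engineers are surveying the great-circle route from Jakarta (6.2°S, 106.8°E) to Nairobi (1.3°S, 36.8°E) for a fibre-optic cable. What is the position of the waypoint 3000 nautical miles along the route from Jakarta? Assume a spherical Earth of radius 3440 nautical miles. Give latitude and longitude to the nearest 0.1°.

≈ 3.3°S, 56.7°E

From cos δ = sin φ₁ sin φ₂ + cos φ₁ cos φ₂ cos Δλ, the central angle is δ ≈ 1.221 rad (70.0°). The total great-circle distance is δ·R ≈ 1.221 × 3440 ≈ 4201 nmi, so the target fraction is f = 3000/4201 ≈ 0.714.
Interpolate at f ≈ 0.714 with slerp weights a = sin((1−f)δ)/sin δ ≈ 0.364, b = sin(fδ)/sin δ ≈ 0.815.
p = a·p₁ + b·p₂ ≈ (0.548, 0.835, -0.058); φ = arcsin(p_z) ≈ -3.31°, λ = atan2(p_y, p_x) ≈ 56.73°.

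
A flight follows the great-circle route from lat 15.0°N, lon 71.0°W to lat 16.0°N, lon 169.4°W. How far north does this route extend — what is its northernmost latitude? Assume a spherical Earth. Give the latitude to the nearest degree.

The great circle lies in the plane with unit normal n̂ = (p₁ × p₂)/|p₁ × p₂|.
Here n̂_z ≈ -0.920; the vertex latitude is φ_max = arccos|n̂_z| ≈ 23.0°.
Check via Clairaut: cos φ_max = |cos φ₁| · sin C = cos(15.0°)·sin(72.3°) ≈ 0.920, again giving ≈ 23.0°.

≈ 23°N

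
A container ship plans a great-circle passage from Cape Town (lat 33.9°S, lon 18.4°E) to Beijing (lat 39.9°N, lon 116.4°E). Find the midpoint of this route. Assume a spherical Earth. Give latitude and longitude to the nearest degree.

≈ lat 5°N, lon 65°E

Write both endpoints as unit vectors p₁, p₂ with components (cos φ cos λ, cos φ sin λ, sin φ).
The central angle between the endpoints is δ = arccos(p₁·p₂) ≈ 2.034 rad (116.5°).
Interpolate at f = 1/2 with slerp weights a = sin((1−f)δ)/sin δ ≈ 0.950, b = sin(fδ)/sin δ ≈ 0.950.
p = a·p₁ + b·p₂ ≈ (0.424, 0.902, 0.080); φ = arcsin(p_z) ≈ 4.56°, λ = atan2(p_y, p_x) ≈ 64.81°.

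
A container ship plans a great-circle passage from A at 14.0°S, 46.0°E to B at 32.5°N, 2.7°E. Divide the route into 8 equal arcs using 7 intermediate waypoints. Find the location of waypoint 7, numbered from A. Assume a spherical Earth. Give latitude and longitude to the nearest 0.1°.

From cos δ = sin φ₁ sin φ₂ + cos φ₁ cos φ₂ cos Δλ, the central angle is δ ≈ 1.087 rad (62.3°).
Interpolate at f = 7/8 with slerp weights a = sin((1−f)δ)/sin δ ≈ 0.153, b = sin(fδ)/sin δ ≈ 0.920.
p = a·p₁ + b·p₂ ≈ (0.878, 0.143, 0.457); φ = arcsin(p_z) ≈ 27.20°, λ = atan2(p_y, p_x) ≈ 9.27°.

≈ 27.2°N, 9.3°E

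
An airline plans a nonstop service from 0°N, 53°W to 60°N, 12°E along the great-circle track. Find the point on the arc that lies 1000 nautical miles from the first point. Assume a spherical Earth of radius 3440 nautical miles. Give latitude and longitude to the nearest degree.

Convert each endpoint to a unit vector on the sphere (x = cos φ cos λ, y = cos φ sin λ, z = sin φ).
The central angle between the endpoints is δ = arccos(p₁·p₂) ≈ 1.358 rad (77.8°). The total great-circle distance is δ·R ≈ 1.358 × 3440 ≈ 4671 nmi, so the target fraction is f = 1000/4671 ≈ 0.214.
Interpolate at f ≈ 0.214 with slerp weights a = sin((1−f)δ)/sin δ ≈ 0.896, b = sin(fδ)/sin δ ≈ 0.293.
p = a·p₁ + b·p₂ ≈ (0.683, -0.685, 0.254); φ = arcsin(p_z) ≈ 14.71°, λ = atan2(p_y, p_x) ≈ -45.10°.

≈ 15°N, 45°W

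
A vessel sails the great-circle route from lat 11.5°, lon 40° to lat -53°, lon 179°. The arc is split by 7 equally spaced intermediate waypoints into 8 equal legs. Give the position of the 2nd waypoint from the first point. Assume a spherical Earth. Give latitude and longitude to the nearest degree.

≈ lat -16°, lon 56°

Convert each endpoint to a unit vector on the sphere (x = cos φ cos λ, y = cos φ sin λ, z = sin φ).
The central angle between the endpoints is δ = arccos(p₁·p₂) ≈ 2.220 rad (127.2°).
Interpolate at f = 2/8 with slerp weights a = sin((1−f)δ)/sin δ ≈ 1.250, b = sin(fδ)/sin δ ≈ 0.661.
p = a·p₁ + b·p₂ ≈ (0.540, 0.794, -0.279); φ = arcsin(p_z) ≈ -16.20°, λ = atan2(p_y, p_x) ≈ 55.78°.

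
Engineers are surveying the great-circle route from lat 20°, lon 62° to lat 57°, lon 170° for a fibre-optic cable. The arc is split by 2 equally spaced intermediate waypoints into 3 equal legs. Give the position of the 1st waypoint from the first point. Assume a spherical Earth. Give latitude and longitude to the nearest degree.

≈ lat 42°, lon 81°

The haversine formula gives a central angle δ ≈ 1.442 rad (82.6°) between the endpoints.
Interpolate at f = 1/3 with slerp weights a = sin((1−f)δ)/sin δ ≈ 0.827, b = sin(fδ)/sin δ ≈ 0.466.
p = a·p₁ + b·p₂ ≈ (0.115, 0.730, 0.674); φ = arcsin(p_z) ≈ 42.36°, λ = atan2(p_y, p_x) ≈ 81.07°.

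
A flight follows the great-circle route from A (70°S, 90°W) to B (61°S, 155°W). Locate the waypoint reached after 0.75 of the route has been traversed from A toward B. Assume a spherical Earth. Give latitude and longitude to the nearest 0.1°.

≈ (65.5°S, 143.8°W)

The haversine formula gives a central angle δ ≈ 0.469 rad (26.9°) between the endpoints.
Interpolate at f = 0.75 with slerp weights a = sin((1−f)δ)/sin δ ≈ 0.259, b = sin(fδ)/sin δ ≈ 0.762.
p = a·p₁ + b·p₂ ≈ (-0.335, -0.245, -0.910); φ = arcsin(p_z) ≈ -65.49°, λ = atan2(p_y, p_x) ≈ -143.85°.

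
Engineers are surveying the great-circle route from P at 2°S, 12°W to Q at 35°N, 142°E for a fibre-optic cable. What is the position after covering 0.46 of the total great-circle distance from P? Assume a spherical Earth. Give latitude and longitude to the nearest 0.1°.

From cos δ = sin φ₁ sin φ₂ + cos φ₁ cos φ₂ cos Δλ, the central angle is δ ≈ 2.428 rad (139.1°).
Interpolate at f = 0.46 with slerp weights a = sin((1−f)δ)/sin δ ≈ 1.476, b = sin(fδ)/sin δ ≈ 1.372.
p = a·p₁ + b·p₂ ≈ (0.557, 0.385, 0.736); φ = arcsin(p_z) ≈ 47.37°, λ = atan2(p_y, p_x) ≈ 34.69°.

≈ 47.4°N, 34.7°E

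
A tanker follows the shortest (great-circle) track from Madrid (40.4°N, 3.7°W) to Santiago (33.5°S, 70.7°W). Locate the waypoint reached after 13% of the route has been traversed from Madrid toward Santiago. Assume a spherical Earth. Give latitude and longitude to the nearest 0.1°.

Write both endpoints as unit vectors p₁, p₂ with components (cos φ cos λ, cos φ sin λ, sin φ).
The central angle between the endpoints is δ = arccos(p₁·p₂) ≈ 1.681 rad (96.3°).
Interpolate at f = 0.13 with slerp weights a = sin((1−f)δ)/sin δ ≈ 1.000, b = sin(fδ)/sin δ ≈ 0.218.
p = a·p₁ + b·p₂ ≈ (0.820, -0.221, 0.528); φ = arcsin(p_z) ≈ 31.86°, λ = atan2(p_y, p_x) ≈ -15.07°.

≈ 31.9°N, 15.1°W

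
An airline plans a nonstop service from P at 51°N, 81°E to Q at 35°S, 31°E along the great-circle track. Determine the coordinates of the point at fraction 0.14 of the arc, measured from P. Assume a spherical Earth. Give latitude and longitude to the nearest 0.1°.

≈ 39.9°N, 69.9°E

Write both endpoints as unit vectors p₁, p₂ with components (cos φ cos λ, cos φ sin λ, sin φ).
The central angle between the endpoints is δ = arccos(p₁·p₂) ≈ 1.685 rad (96.6°).
Interpolate at f = 0.14 with slerp weights a = sin((1−f)δ)/sin δ ≈ 0.999, b = sin(fδ)/sin δ ≈ 0.235.
p = a·p₁ + b·p₂ ≈ (0.264, 0.720, 0.642); φ = arcsin(p_z) ≈ 39.91°, λ = atan2(p_y, p_x) ≈ 69.90°.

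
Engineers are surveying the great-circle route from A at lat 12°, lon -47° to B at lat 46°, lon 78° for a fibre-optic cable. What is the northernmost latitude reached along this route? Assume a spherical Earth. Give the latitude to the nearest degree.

≈ 55°

The great circle lies in the plane with unit normal n̂ = (p₁ × p₂)/|p₁ × p₂|.
Here n̂_z ≈ +0.573; the vertex latitude is φ_max = arccos|n̂_z| ≈ 55.0°.
Check via Clairaut: cos φ_max = |cos φ₁| · sin C = cos(12.0°)·sin(35.9°) ≈ 0.573, again giving ≈ 55.0°.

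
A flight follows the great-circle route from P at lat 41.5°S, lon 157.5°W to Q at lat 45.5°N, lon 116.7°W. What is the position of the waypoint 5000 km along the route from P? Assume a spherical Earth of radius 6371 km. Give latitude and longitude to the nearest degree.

Convert each endpoint to a unit vector on the sphere (x = cos φ cos λ, y = cos φ sin λ, z = sin φ).
The central angle between the endpoints is δ = arccos(p₁·p₂) ≈ 1.646 rad (94.3°). The total great-circle distance is δ·R ≈ 1.646 × 6371 ≈ 10487 km, so the target fraction is f = 5000/10487 ≈ 0.477.
Interpolate at f ≈ 0.477 with slerp weights a = sin((1−f)δ)/sin δ ≈ 0.761, b = sin(fδ)/sin δ ≈ 0.709.
p = a·p₁ + b·p₂ ≈ (-0.750, -0.662, 0.001); φ = arcsin(p_z) ≈ 0.08°, λ = atan2(p_y, p_x) ≈ -138.56°.

≈ lat 0°N, lon 139°W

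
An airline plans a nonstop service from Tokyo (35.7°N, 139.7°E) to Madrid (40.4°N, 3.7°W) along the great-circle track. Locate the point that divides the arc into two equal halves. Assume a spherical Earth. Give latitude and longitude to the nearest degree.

≈ 68°N, 74°E

The haversine formula gives a central angle δ ≈ 1.689 rad (96.8°) between the endpoints.
Interpolate at f = 1/2 with slerp weights a = sin((1−f)δ)/sin δ ≈ 0.753, b = sin(fδ)/sin δ ≈ 0.753.
p = a·p₁ + b·p₂ ≈ (0.106, 0.359, 0.927); φ = arcsin(p_z) ≈ 68.05°, λ = atan2(p_y, p_x) ≈ 73.55°.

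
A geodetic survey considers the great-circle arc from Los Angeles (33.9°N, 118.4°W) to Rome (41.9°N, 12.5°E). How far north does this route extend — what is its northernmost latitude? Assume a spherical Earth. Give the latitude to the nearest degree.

The great circle lies in the plane with unit normal n̂ = (p₁ × p₂)/|p₁ × p₂|.
Here n̂_z ≈ +0.467; the vertex latitude is φ_max = arccos|n̂_z| ≈ 62.1°.
Check via Clairaut: cos φ_max = |cos φ₁| · sin C = cos(33.9°)·sin(34.3°) ≈ 0.467, again giving ≈ 62.1°.

≈ 62°N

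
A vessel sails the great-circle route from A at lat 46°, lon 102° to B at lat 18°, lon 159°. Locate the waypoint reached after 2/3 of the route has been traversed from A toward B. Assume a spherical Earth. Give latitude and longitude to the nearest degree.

Write both endpoints as unit vectors p₁, p₂ with components (cos φ cos λ, cos φ sin λ, sin φ).
The central angle between the endpoints is δ = arccos(p₁·p₂) ≈ 0.949 rad (54.4°).
Interpolate at f = 2/3 with slerp weights a = sin((1−f)δ)/sin δ ≈ 0.383, b = sin(fδ)/sin δ ≈ 0.728.
p = a·p₁ + b·p₂ ≈ (-0.701, 0.508, 0.500); φ = arcsin(p_z) ≈ 30.01°, λ = atan2(p_y, p_x) ≈ 144.08°.

≈ lat 30°, lon 144°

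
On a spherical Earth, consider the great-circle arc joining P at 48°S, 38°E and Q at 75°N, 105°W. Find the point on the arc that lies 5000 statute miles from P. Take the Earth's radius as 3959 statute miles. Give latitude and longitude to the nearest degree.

Convert each endpoint to a unit vector on the sphere (x = cos φ cos λ, y = cos φ sin λ, z = sin φ).
The central angle between the endpoints is δ = arccos(p₁·p₂) ≈ 2.599 rad (148.9°). The total great-circle distance is δ·R ≈ 2.599 × 3959 ≈ 10288 mi, so the target fraction is f = 5000/10288 ≈ 0.486.
Interpolate at f ≈ 0.486 with slerp weights a = sin((1−f)δ)/sin δ ≈ 1.882, b = sin(fδ)/sin δ ≈ 1.844.
p = a·p₁ + b·p₂ ≈ (0.869, 0.314, 0.383); φ = arcsin(p_z) ≈ 22.51°, λ = atan2(p_y, p_x) ≈ 19.88°.

≈ 23°N, 20°E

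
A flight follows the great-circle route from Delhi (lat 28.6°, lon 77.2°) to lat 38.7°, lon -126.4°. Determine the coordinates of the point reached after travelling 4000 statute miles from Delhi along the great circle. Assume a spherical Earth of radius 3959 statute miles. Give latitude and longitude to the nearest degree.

≈ lat 73°, lon 150°

The haversine formula gives a central angle δ ≈ 1.906 rad (109.2°) between the endpoints. The total great-circle distance is δ·R ≈ 1.906 × 3959 ≈ 7544 mi, so the target fraction is f = 4000/7544 ≈ 0.530.
Interpolate at f ≈ 0.530 with slerp weights a = sin((1−f)δ)/sin δ ≈ 0.826, b = sin(fδ)/sin δ ≈ 0.897.
p = a·p₁ + b·p₂ ≈ (-0.255, 0.144, 0.956); φ = arcsin(p_z) ≈ 72.99°, λ = atan2(p_y, p_x) ≈ 150.50°.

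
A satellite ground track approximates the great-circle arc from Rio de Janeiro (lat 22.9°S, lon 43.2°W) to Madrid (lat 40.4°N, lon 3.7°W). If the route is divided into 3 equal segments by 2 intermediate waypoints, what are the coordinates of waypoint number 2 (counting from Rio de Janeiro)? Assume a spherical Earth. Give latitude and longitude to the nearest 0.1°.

Write both endpoints as unit vectors p₁, p₂ with components (cos φ cos λ, cos φ sin λ, sin φ).
The central angle between the endpoints is δ = arccos(p₁·p₂) ≈ 1.277 rad (73.2°).
Interpolate at f = 2/3 with slerp weights a = sin((1−f)δ)/sin δ ≈ 0.432, b = sin(fδ)/sin δ ≈ 0.786.
p = a·p₁ + b·p₂ ≈ (0.887, -0.311, 0.341); φ = arcsin(p_z) ≈ 19.97°, λ = atan2(p_y, p_x) ≈ -19.31°.

≈ lat 20.0°N, lon 19.3°W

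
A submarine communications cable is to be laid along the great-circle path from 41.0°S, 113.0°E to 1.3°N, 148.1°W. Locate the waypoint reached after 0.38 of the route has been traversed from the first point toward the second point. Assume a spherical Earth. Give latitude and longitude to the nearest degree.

The haversine formula gives a central angle δ ≈ 1.703 rad (97.6°) between the endpoints.
Interpolate at f = 0.38 with slerp weights a = sin((1−f)δ)/sin δ ≈ 0.878, b = sin(fδ)/sin δ ≈ 0.608.
p = a·p₁ + b·p₂ ≈ (-0.775, 0.289, -0.562); φ = arcsin(p_z) ≈ -34.21°, λ = atan2(p_y, p_x) ≈ 159.58°.

≈ 34°S, 160°E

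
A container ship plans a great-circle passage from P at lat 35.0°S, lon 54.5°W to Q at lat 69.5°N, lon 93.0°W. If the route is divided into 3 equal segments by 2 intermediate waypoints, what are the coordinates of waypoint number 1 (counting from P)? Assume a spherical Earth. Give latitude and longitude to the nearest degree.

≈ lat 0°N, lon 62°W

From cos δ = sin φ₁ sin φ₂ + cos φ₁ cos φ₂ cos Δλ, the central angle is δ ≈ 1.889 rad (108.2°).
Interpolate at f = 1/3 with slerp weights a = sin((1−f)δ)/sin δ ≈ 1.002, b = sin(fδ)/sin δ ≈ 0.620.
p = a·p₁ + b·p₂ ≈ (0.465, -0.885, 0.006); φ = arcsin(p_z) ≈ 0.34°, λ = atan2(p_y, p_x) ≈ -62.27°.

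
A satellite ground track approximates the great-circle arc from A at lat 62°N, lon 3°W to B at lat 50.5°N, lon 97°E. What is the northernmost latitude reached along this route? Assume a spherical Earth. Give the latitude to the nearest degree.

≈ 68°N

The great circle lies in the plane with unit normal n̂ = (p₁ × p₂)/|p₁ × p₂|.
Here n̂_z ≈ +0.378; the vertex latitude is φ_max = arccos|n̂_z| ≈ 67.8°.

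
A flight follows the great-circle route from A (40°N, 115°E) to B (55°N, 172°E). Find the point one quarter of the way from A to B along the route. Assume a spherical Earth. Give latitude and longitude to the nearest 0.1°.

From cos δ = sin φ₁ sin φ₂ + cos φ₁ cos φ₂ cos Δλ, the central angle is δ ≈ 0.698 rad (40.0°).
Interpolate at f = 1/4 with slerp weights a = sin((1−f)δ)/sin δ ≈ 0.778, b = sin(fδ)/sin δ ≈ 0.270.
p = a·p₁ + b·p₂ ≈ (-0.405, 0.562, 0.721); φ = arcsin(p_z) ≈ 46.16°, λ = atan2(p_y, p_x) ≈ 125.82°.

≈ (46.2°N, 125.8°E)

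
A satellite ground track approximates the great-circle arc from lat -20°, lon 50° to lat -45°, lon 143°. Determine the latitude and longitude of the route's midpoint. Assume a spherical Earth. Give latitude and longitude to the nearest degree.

Convert each endpoint to a unit vector on the sphere (x = cos φ cos λ, y = cos φ sin λ, z = sin φ).
The central angle between the endpoints is δ = arccos(p₁·p₂) ≈ 1.362 rad (78.0°).
Interpolate at f = 1/2 with slerp weights a = sin((1−f)δ)/sin δ ≈ 0.644, b = sin(fδ)/sin δ ≈ 0.644.
p = a·p₁ + b·p₂ ≈ (0.025, 0.737, -0.675); φ = arcsin(p_z) ≈ -42.47°, λ = atan2(p_y, p_x) ≈ 88.03°.

≈ lat -42°, lon 88°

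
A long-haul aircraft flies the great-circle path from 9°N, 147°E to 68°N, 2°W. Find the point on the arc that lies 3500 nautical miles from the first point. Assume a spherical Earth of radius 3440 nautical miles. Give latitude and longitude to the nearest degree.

From cos δ = sin φ₁ sin φ₂ + cos φ₁ cos φ₂ cos Δλ, the central angle is δ ≈ 1.744 rad (99.9°). The total great-circle distance is δ·R ≈ 1.744 × 3440 ≈ 5999 nmi, so the target fraction is f = 3500/5999 ≈ 0.583.
Interpolate at f ≈ 0.583 with slerp weights a = sin((1−f)δ)/sin δ ≈ 0.674, b = sin(fδ)/sin δ ≈ 0.864.
p = a·p₁ + b·p₂ ≈ (-0.235, 0.351, 0.906); φ = arcsin(p_z) ≈ 64.99°, λ = atan2(p_y, p_x) ≈ 123.79°.

≈ 65°N, 124°E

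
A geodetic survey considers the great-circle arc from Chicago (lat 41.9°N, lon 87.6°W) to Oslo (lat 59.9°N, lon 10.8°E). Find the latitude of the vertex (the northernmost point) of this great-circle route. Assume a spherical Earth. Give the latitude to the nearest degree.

≈ 64°N

The great circle lies in the plane with unit normal n̂ = (p₁ × p₂)/|p₁ × p₂|.
Here n̂_z ≈ +0.433; the vertex latitude is φ_max = arccos|n̂_z| ≈ 64.3°.
Check via Clairaut: cos φ_max = |cos φ₁| · sin C = cos(41.9°)·sin(35.6°) ≈ 0.433, again giving ≈ 64.3°.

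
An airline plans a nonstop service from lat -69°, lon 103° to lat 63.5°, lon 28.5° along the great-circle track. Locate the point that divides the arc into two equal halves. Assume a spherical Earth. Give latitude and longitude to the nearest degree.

Convert each endpoint to a unit vector on the sphere (x = cos φ cos λ, y = cos φ sin λ, z = sin φ).
The central angle between the endpoints is δ = arccos(p₁·p₂) ≈ 2.486 rad (142.4°).
Interpolate at f = 1/2 with slerp weights a = sin((1−f)δ)/sin δ ≈ 1.553, b = sin(fδ)/sin δ ≈ 1.553.
p = a·p₁ + b·p₂ ≈ (0.484, 0.873, -0.060); φ = arcsin(p_z) ≈ -3.44°, λ = atan2(p_y, p_x) ≈ 61.00°.

≈ lat -3°, lon 61°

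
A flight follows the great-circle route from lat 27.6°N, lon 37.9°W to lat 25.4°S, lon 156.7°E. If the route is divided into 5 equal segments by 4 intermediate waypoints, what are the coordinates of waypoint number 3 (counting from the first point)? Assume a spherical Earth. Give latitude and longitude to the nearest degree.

Convert each endpoint to a unit vector on the sphere (x = cos φ cos λ, y = cos φ sin λ, z = sin φ).
The central angle between the endpoints is δ = arccos(p₁·p₂) ≈ 2.910 rad (166.8°).
Interpolate at f = 3/5 with slerp weights a = sin((1−f)δ)/sin δ ≈ 4.010, b = sin(fδ)/sin δ ≈ 4.299.
p = a·p₁ + b·p₂ ≈ (-0.762, -0.647, 0.014); φ = arcsin(p_z) ≈ 0.79°, λ = atan2(p_y, p_x) ≈ -139.69°.

≈ lat 1°N, lon 140°W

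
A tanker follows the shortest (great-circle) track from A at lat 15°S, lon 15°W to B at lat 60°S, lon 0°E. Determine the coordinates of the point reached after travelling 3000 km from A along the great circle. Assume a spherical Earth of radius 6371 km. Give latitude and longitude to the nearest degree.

Convert each endpoint to a unit vector on the sphere (x = cos φ cos λ, y = cos φ sin λ, z = sin φ).
The central angle between the endpoints is δ = arccos(p₁·p₂) ≈ 0.808 rad (46.3°). The total great-circle distance is δ·R ≈ 0.808 × 6371 ≈ 5150 km, so the target fraction is f = 3000/5150 ≈ 0.582.
Interpolate at f ≈ 0.582 with slerp weights a = sin((1−f)δ)/sin δ ≈ 0.458, b = sin(fδ)/sin δ ≈ 0.627.
p = a·p₁ + b·p₂ ≈ (0.741, -0.114, -0.662); φ = arcsin(p_z) ≈ -41.44°, λ = atan2(p_y, p_x) ≈ -8.78°.

≈ lat 41°S, lon 9°W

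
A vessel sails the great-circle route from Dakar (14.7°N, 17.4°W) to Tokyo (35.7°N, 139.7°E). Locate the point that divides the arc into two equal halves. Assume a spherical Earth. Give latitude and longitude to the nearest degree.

≈ 65°N, 38°E

The haversine formula gives a central angle δ ≈ 2.184 rad (125.1°) between the endpoints.
Interpolate at f = 1/2 with slerp weights a = sin((1−f)δ)/sin δ ≈ 1.085, b = sin(fδ)/sin δ ≈ 1.085.
p = a·p₁ + b·p₂ ≈ (0.330, 0.256, 0.909); φ = arcsin(p_z) ≈ 65.33°, λ = atan2(p_y, p_x) ≈ 37.85°.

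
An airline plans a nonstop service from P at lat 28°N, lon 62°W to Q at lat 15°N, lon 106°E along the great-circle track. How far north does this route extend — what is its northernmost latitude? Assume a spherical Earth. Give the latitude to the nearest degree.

≈ 75°N

The great circle lies in the plane with unit normal n̂ = (p₁ × p₂)/|p₁ × p₂|.
Here n̂_z ≈ +0.253; the vertex latitude is φ_max = arccos|n̂_z| ≈ 75.4°.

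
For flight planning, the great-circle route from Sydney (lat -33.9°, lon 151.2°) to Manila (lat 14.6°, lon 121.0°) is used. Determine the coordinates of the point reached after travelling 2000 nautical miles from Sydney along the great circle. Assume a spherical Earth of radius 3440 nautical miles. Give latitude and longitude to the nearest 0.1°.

Write both endpoints as unit vectors p₁, p₂ with components (cos φ cos λ, cos φ sin λ, sin φ).
The central angle between the endpoints is δ = arccos(p₁·p₂) ≈ 0.984 rad (56.4°). The total great-circle distance is δ·R ≈ 0.984 × 3440 ≈ 3385 nmi, so the target fraction is f = 2000/3385 ≈ 0.591.
Interpolate at f ≈ 0.591 with slerp weights a = sin((1−f)δ)/sin δ ≈ 0.471, b = sin(fδ)/sin δ ≈ 0.659.
p = a·p₁ + b·p₂ ≈ (-0.671, 0.735, -0.096); φ = arcsin(p_z) ≈ -5.52°, λ = atan2(p_y, p_x) ≈ 132.39°.

≈ lat -5.5°, lon 132.4°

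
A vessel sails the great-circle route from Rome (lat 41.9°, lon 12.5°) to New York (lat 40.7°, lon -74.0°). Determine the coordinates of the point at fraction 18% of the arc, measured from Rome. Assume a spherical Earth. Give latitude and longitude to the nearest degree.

≈ lat 47°, lon -2°

Convert each endpoint to a unit vector on the sphere (x = cos φ cos λ, y = cos φ sin λ, z = sin φ).
The central angle between the endpoints is δ = arccos(p₁·p₂) ≈ 1.082 rad (62.0°).
Interpolate at f = 0.18 with slerp weights a = sin((1−f)δ)/sin δ ≈ 0.878, b = sin(fδ)/sin δ ≈ 0.219.
p = a·p₁ + b·p₂ ≈ (0.684, -0.018, 0.729); φ = arcsin(p_z) ≈ 46.83°, λ = atan2(p_y, p_x) ≈ -1.53°.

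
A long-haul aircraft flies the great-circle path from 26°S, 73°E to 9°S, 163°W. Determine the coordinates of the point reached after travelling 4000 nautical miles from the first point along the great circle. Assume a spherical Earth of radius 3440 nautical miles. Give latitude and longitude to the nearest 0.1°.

The haversine formula gives a central angle δ ≈ 2.013 rad (115.3°) between the endpoints. The total great-circle distance is δ·R ≈ 2.013 × 3440 ≈ 6924 nmi, so the target fraction is f = 4000/6924 ≈ 0.578.
Interpolate at f ≈ 0.578 with slerp weights a = sin((1−f)δ)/sin δ ≈ 0.831, b = sin(fδ)/sin δ ≈ 1.016.
p = a·p₁ + b·p₂ ≈ (-0.741, 0.421, -0.523); φ = arcsin(p_z) ≈ -31.55°, λ = atan2(p_y, p_x) ≈ 150.38°.

≈ 31.6°S, 150.4°E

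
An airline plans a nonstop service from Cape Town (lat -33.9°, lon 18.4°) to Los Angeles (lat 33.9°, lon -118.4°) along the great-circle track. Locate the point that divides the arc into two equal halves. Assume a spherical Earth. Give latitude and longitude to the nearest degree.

From cos δ = sin φ₁ sin φ₂ + cos φ₁ cos φ₂ cos Δλ, the central angle is δ ≈ 2.521 rad (144.4°).
Interpolate at f = 1/2 with slerp weights a = sin((1−f)δ)/sin δ ≈ 1.636, b = sin(fδ)/sin δ ≈ 1.636.
p = a·p₁ + b·p₂ ≈ (0.643, -0.766, 0.000); φ = arcsin(p_z) ≈ 0.00°, λ = atan2(p_y, p_x) ≈ -50.00°.

≈ lat 0°, lon -50°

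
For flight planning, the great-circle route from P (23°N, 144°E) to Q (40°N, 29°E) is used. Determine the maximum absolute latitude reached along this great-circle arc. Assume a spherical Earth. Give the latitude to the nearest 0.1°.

The great circle lies in the plane with unit normal n̂ = (p₁ × p₂)/|p₁ × p₂|.
Here n̂_z ≈ -0.640; the vertex latitude is φ_max = arccos|n̂_z| ≈ 50.2°.
Check via Clairaut: cos φ_max = |cos φ₁| · sin C = cos(23.0°)·sin(44.0°) ≈ 0.640, again giving ≈ 50.2°.

≈ 50.2°N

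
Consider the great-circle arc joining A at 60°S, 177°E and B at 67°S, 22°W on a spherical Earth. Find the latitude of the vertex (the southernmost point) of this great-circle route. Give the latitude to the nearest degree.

The great circle lies in the plane with unit normal n̂ = (p₁ × p₂)/|p₁ × p₂|.
Here n̂_z ≈ +0.080; the vertex latitude is φ_max = arccos|n̂_z| ≈ 85.4°.
Check via Clairaut: cos φ_max = |cos φ₁| · sin C = cos(60.0°)·sin(170.7°) ≈ 0.080, again giving ≈ 85.4°.

≈ 85°S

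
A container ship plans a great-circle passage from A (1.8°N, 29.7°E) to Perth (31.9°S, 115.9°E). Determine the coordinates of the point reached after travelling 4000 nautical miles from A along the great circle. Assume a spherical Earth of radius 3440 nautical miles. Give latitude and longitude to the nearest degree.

≈ (28°S, 92°E)

Convert each endpoint to a unit vector on the sphere (x = cos φ cos λ, y = cos φ sin λ, z = sin φ).
The central angle between the endpoints is δ = arccos(p₁·p₂) ≈ 1.531 rad (87.7°). The total great-circle distance is δ·R ≈ 1.531 × 3440 ≈ 5267 nmi, so the target fraction is f = 4000/5267 ≈ 0.759.
Interpolate at f ≈ 0.759 with slerp weights a = sin((1−f)δ)/sin δ ≈ 0.360, b = sin(fδ)/sin δ ≈ 0.919.
p = a·p₁ + b·p₂ ≈ (-0.028, 0.880, -0.474); φ = arcsin(p_z) ≈ -28.30°, λ = atan2(p_y, p_x) ≈ 91.81°.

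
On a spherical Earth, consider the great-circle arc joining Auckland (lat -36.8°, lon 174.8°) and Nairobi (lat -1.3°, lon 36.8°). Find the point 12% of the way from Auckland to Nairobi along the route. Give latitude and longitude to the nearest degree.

Convert each endpoint to a unit vector on the sphere (x = cos φ cos λ, y = cos φ sin λ, z = sin φ).
The central angle between the endpoints is δ = arccos(p₁·p₂) ≈ 2.191 rad (125.5°).
Interpolate at f = 0.12 with slerp weights a = sin((1−f)δ)/sin δ ≈ 1.151, b = sin(fδ)/sin δ ≈ 0.319.
p = a·p₁ + b·p₂ ≈ (-0.662, 0.275, -0.697); φ = arcsin(p_z) ≈ -44.18°, λ = atan2(p_y, p_x) ≈ 157.46°.

≈ lat -44°, lon 157°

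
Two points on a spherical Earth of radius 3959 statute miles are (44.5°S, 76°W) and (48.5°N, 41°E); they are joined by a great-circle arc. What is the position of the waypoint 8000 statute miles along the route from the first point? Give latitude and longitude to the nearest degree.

≈ (38°N, 15°E)

Write both endpoints as unit vectors p₁, p₂ with components (cos φ cos λ, cos φ sin λ, sin φ).
The central angle between the endpoints is δ = arccos(p₁·p₂) ≈ 2.403 rad (137.7°). The total great-circle distance is δ·R ≈ 2.403 × 3959 ≈ 9514 mi, so the target fraction is f = 8000/9514 ≈ 0.841.
Interpolate at f ≈ 0.841 with slerp weights a = sin((1−f)δ)/sin δ ≈ 0.554, b = sin(fδ)/sin δ ≈ 1.338.
p = a·p₁ + b·p₂ ≈ (0.765, 0.198, 0.613); φ = arcsin(p_z) ≈ 37.83°, λ = atan2(p_y, p_x) ≈ 14.51°.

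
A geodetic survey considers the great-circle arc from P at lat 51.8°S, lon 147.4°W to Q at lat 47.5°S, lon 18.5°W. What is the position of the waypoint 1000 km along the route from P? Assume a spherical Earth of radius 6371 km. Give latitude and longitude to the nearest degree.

≈ lat 59°S, lon 138°W

Write both endpoints as unit vectors p₁, p₂ with components (cos φ cos λ, cos φ sin λ, sin φ).
The central angle between the endpoints is δ = arccos(p₁·p₂) ≈ 1.248 rad (71.5°). The total great-circle distance is δ·R ≈ 1.248 × 6371 ≈ 7952 km, so the target fraction is f = 1000/7952 ≈ 0.126.
Interpolate at f ≈ 0.126 with slerp weights a = sin((1−f)δ)/sin δ ≈ 0.935, b = sin(fδ)/sin δ ≈ 0.165.
p = a·p₁ + b·p₂ ≈ (-0.382, -0.347, -0.857); φ = arcsin(p_z) ≈ -58.94°, λ = atan2(p_y, p_x) ≈ -137.73°.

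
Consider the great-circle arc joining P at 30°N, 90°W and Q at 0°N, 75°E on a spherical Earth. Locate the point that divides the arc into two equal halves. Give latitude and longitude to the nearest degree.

Write both endpoints as unit vectors p₁, p₂ with components (cos φ cos λ, cos φ sin λ, sin φ).
The central angle between the endpoints is δ = arccos(p₁·p₂) ≈ 2.562 rad (146.8°).
Interpolate at f = 1/2 with slerp weights a = sin((1−f)δ)/sin δ ≈ 1.749, b = sin(fδ)/sin δ ≈ 1.749.
p = a·p₁ + b·p₂ ≈ (0.453, 0.175, 0.874); φ = arcsin(p_z) ≈ 60.98°, λ = atan2(p_y, p_x) ≈ 21.11°.

≈ 61°N, 21°E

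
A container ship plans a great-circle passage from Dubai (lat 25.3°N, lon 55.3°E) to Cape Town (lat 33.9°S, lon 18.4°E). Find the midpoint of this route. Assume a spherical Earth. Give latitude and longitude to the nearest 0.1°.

≈ lat 4.5°S, lon 37.7°E

Convert each endpoint to a unit vector on the sphere (x = cos φ cos λ, y = cos φ sin λ, z = sin φ).
The central angle between the endpoints is δ = arccos(p₁·p₂) ≈ 1.201 rad (68.8°).
Interpolate at f = 1/2 with slerp weights a = sin((1−f)δ)/sin δ ≈ 0.606, b = sin(fδ)/sin δ ≈ 0.606.
p = a·p₁ + b·p₂ ≈ (0.789, 0.609, -0.079); φ = arcsin(p_z) ≈ -4.53°, λ = atan2(p_y, p_x) ≈ 37.67°.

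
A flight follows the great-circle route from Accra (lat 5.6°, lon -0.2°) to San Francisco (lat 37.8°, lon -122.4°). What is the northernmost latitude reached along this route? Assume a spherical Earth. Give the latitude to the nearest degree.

≈ 45°

The great circle lies in the plane with unit normal n̂ = (p₁ × p₂)/|p₁ × p₂|.
Here n̂_z ≈ -0.713; the vertex latitude is φ_max = arccos|n̂_z| ≈ 44.5°.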